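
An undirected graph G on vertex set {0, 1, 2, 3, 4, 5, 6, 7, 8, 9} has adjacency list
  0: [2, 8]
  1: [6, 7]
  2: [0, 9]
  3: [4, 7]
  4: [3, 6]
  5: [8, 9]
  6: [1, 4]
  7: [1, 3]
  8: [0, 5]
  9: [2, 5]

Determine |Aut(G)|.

G has two connected components, {0, 2, 5, 8, 9} and {1, 3, 4, 6, 7}; each is 2-regular, so G = C_5 ⊔ C_5. With two isomorphic components, Aut(G) = Aut(C_5) ≀ S_2 = (D_5 × D_5) ⋊ Z_2: permute each cycle by D_5, then optionally swap the two cycles. Order 2·(2·5)² = 200.

200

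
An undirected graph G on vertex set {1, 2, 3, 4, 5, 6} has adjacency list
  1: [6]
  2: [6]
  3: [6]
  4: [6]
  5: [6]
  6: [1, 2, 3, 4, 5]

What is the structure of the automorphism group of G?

the symmetric group on 5 letters

Vertex 6 has degree 5 and every other vertex has degree 1, so G is the star K_{1,5} with centre 6. Any automorphism fixes the centre and permutes the 5 leaves freely, so Aut(G) ≅ S_5 of order 5! = 120.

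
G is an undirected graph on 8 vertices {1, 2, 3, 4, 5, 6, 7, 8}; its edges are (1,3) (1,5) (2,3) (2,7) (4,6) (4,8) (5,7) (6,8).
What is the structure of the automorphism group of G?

G has two connected components, {1, 2, 3, 5, 7} and {4, 6, 8}; each is 2-regular, so G = C_5 ⊔ C_3. No automorphism exchanges components of different sizes, hence Aut(G) is the direct product D_5 × D_3, order 60.

D_5 × D_3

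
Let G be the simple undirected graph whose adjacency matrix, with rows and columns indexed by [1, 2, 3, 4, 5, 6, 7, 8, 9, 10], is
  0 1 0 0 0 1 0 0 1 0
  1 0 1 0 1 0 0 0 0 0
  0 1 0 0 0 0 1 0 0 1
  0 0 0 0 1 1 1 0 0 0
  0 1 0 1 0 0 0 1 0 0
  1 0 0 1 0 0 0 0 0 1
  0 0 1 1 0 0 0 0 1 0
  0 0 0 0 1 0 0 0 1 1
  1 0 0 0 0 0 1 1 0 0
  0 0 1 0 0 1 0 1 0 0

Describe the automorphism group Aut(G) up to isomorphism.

the symmetric group S_5

G is 3-regular on 10 vertices with no triangles and no 4-cycles (girth 5): this is the Petersen graph. Viewing the Petersen graph as the Kneser graph K(5,2) — vertices are 2-subsets of {1,…,5}, edges join disjoint pairs — its automorphisms are exactly the permutations of the 5-element set, so Aut ≅ S_5 of order 120.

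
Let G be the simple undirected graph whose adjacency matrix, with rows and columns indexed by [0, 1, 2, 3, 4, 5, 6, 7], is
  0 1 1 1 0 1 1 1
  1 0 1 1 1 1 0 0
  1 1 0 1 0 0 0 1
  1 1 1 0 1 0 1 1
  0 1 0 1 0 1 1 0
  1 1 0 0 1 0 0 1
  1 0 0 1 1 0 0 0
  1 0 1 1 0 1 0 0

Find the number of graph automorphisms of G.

1

The degree sequence is [6, 5, 4, 6, 4, 4, 3, 4]. Checking the degree-preserving permutations of the vertex set shows that none except the identity preserves every edge, so Aut(G) is trivial.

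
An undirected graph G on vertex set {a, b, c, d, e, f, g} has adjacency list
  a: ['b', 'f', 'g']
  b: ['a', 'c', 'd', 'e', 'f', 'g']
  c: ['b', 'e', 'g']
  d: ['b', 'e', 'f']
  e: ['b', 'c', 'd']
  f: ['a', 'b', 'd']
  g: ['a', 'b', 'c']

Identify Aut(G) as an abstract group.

Vertex b is the unique vertex of degree 6; the remaining 6 vertices each have degree 3 and induce a cycle, so G is the wheel on 7 vertices with hub b. Every automorphism fixes the hub and acts on the rim 6-cycle, so Aut(G) ≅ Aut(C_6) = D_6 of order 12.

D_6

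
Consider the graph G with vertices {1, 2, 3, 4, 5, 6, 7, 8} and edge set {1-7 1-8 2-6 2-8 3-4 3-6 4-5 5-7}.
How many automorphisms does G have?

16

G is 2-regular and connected on 8 vertices, i.e. the cycle C_8. The automorphisms of the 8-cycle are exactly the symmetries of a regular 8-gon: the dihedral group D_8, |D_8| = 16.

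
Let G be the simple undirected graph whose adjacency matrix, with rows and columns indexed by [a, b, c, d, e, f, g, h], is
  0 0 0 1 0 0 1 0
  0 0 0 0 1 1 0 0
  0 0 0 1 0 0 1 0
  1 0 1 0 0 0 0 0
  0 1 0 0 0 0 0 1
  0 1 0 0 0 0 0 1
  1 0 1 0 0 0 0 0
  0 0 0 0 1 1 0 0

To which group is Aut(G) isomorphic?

D_4 ≀ Z_2

G has two connected components, {b, e, f, h} and {a, c, d, g}; each is 2-regular, so G = C_4 ⊔ C_4. Aut of a disjoint union of two copies of C_4 is the wreath product D_4 ≀ Z_2, of order 2·8² = 128.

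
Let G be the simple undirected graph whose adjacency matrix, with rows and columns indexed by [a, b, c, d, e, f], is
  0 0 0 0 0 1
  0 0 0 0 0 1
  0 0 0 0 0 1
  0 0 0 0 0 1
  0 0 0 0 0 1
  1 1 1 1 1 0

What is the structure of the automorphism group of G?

Vertex f has degree 5 and every other vertex has degree 1, so G is the star K_{1,5} with centre f. Any automorphism fixes the centre and permutes the 5 leaves freely, so Aut(G) ≅ S_5 of order 5! = 120.

S_5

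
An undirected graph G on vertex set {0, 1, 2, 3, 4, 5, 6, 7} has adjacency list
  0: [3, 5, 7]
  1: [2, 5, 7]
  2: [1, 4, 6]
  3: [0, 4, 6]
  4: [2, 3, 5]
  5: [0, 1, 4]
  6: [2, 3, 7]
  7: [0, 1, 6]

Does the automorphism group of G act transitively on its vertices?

Yes

G is 3-regular and bipartite on 2^3 = 8 vertices with girth 4; it is the hypercube graph Q_3. Aut(Q_3) consists of the signed permutations of the 3 coordinate axes: 3! permutations times 2^3 sign flips, so |Aut| = 2^3·3! = 48. This group acts transitively on the 8 vertices.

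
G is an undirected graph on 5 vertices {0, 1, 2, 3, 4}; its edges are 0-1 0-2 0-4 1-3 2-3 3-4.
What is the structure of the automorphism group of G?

S_2 × S_3

The vertices split by degree into {0, 3} (degree 3) and {1, 2, 4} (degree 2); every edge runs between the two parts, so G is the complete bipartite graph K_{2,3}. Automorphisms preserve the bipartition setwise (since the parts differ in size) and act as S_2 × S_3 within it; |Aut| = 12.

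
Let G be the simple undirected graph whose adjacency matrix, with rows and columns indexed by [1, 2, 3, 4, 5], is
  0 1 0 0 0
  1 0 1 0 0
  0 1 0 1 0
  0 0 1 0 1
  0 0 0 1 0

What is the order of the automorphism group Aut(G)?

2

The degree sequence is [1, 2, 2, 2, 1]; the two degree-1 vertices 1 and 5 are the ends of a path, so G = P_5. The only nontrivial automorphism of a path is the end-to-end reflection, so Aut(G) ≅ Z_2.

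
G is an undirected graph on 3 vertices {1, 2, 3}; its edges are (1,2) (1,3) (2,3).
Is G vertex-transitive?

Yes

All 3 vertices are pairwise adjacent: G = K_3. Every bijection on the vertex set is an automorphism of K_3; hence Aut(K_3) ≅ S_3, order 6. Under this action every vertex can be carried to every other, so G is vertex-transitive.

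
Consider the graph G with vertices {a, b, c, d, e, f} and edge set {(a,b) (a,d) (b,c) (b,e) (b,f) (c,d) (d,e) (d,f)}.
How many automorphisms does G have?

48

The vertices split by degree into {b, d} (degree 4) and {a, c, e, f} (degree 2); every edge runs between the two parts, so G is the complete bipartite graph K_{2,4}. Automorphisms preserve the bipartition setwise (since the parts differ in size) and act as S_2 × S_4 within it; |Aut| = 48.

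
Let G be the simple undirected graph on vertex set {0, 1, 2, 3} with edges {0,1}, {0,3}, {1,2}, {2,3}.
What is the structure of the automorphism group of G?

the hyperoctahedral group B_2

G is 2-regular and bipartite on 2^2 = 4 vertices with girth 4; it is the hypercube graph Q_2. Aut(Q_2) consists of the signed permutations of the 2 coordinate axes: 2! permutations times 2^2 sign flips, so |Aut| = 2^2·2! = 8.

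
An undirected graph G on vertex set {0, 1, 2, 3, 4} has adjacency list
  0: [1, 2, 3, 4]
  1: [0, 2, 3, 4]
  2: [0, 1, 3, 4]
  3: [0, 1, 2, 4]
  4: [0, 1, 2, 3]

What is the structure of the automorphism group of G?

All 5 vertices are pairwise adjacent: G = K_5. Every bijection on the vertex set is an automorphism of K_5; hence Aut(K_5) ≅ S_5, order 120.

the symmetric group on 5 letters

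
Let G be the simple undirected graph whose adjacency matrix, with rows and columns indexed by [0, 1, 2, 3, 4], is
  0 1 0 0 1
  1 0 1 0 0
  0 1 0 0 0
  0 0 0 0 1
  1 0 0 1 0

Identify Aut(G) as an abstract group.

The degree sequence is [2, 2, 1, 1, 2]; the two degree-1 vertices 2 and 3 are the ends of a path, so G = P_5. A path has exactly one nontrivial symmetry — reversal — giving Aut(G) of order 2.

the cyclic group of order 2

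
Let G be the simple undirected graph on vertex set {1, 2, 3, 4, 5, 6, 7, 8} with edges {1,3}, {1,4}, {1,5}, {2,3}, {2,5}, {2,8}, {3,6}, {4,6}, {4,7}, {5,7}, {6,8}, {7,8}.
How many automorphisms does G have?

48

G is 3-regular and bipartite on 2^3 = 8 vertices with girth 4; it is the hypercube graph Q_3. The symmetry group of the 3-cube is the hyperoctahedral group B_3 = Z_2 ≀ S_3, of order 2^3·3! = 48.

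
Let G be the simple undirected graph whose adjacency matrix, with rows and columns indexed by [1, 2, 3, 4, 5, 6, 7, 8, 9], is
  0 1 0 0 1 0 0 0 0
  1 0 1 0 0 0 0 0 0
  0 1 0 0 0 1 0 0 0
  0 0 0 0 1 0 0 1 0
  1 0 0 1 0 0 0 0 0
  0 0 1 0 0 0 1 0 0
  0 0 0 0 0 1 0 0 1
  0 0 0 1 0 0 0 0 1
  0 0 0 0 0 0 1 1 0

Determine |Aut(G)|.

G is 2-regular and connected on 9 vertices, i.e. the cycle C_9. C_9 has 9 rotations and 9 reflections, so Aut(C_9) ≅ D_9 of order 18.

18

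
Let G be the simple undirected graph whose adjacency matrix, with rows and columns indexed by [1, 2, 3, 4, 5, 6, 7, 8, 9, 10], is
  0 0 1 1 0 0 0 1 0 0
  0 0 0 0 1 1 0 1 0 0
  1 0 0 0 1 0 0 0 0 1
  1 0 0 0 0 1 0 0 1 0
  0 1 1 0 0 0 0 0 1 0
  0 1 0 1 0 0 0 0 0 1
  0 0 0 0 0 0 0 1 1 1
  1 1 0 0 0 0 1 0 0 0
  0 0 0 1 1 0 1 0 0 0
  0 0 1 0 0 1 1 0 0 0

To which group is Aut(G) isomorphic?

S_5

G is 3-regular on 10 vertices with no triangles and no 4-cycles (girth 5): this is the Petersen graph. Viewing the Petersen graph as the Kneser graph K(5,2) — vertices are 2-subsets of {1,…,5}, edges join disjoint pairs — its automorphisms are exactly the permutations of the 5-element set, so Aut ≅ S_5 of order 120.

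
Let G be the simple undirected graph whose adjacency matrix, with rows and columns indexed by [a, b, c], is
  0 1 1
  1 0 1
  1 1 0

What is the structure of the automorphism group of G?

S_3

All 3 vertices are pairwise adjacent: G = K_3. Any permutation of the 3 vertices preserves K_3, so Aut(K_3) = S_3 of order 3! = 6.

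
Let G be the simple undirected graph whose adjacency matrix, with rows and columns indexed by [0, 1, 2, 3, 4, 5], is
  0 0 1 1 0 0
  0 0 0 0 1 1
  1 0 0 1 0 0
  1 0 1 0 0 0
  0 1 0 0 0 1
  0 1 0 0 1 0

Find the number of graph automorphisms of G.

G has two connected components, {0, 2, 3} and {1, 4, 5}; each is 2-regular, so G = C_3 ⊔ C_3. Aut of a disjoint union of two copies of C_3 is the wreath product D_3 ≀ Z_2, of order 2·6² = 72.

72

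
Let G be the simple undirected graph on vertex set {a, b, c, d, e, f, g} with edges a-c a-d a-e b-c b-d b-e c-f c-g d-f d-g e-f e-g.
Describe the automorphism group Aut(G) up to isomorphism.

The vertices split by degree into {c, d, e} (degree 4) and {a, b, f, g} (degree 3); every edge runs between the two parts, so G is the complete bipartite graph K_{3,4}. The parts have unequal sizes, so no automorphism swaps them; each part is permuted independently, giving S_4 × S_3 of order 4!·3! = 144.

S_4 × S_3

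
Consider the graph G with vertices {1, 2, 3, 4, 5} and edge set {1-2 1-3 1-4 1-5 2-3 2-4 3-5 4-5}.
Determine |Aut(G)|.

Vertex 1 is the unique vertex of degree 4; the remaining 4 vertices each have degree 3 and induce a cycle, so G is the wheel on 5 vertices with hub 1. With the hub fixed, the remaining symmetry is that of the rim cycle C_4, giving the dihedral group D_4.

8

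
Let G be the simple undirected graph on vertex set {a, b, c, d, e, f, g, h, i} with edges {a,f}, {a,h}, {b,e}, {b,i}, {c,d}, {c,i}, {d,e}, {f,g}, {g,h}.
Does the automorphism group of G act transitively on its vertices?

G has two connected components, {b, c, d, e, i} and {a, f, g, h}; each is 2-regular, so G = C_5 ⊔ C_4. The orbit of a under Aut(G) is {a, f, g, h}, which does not contain b, so G is not vertex-transitive.

No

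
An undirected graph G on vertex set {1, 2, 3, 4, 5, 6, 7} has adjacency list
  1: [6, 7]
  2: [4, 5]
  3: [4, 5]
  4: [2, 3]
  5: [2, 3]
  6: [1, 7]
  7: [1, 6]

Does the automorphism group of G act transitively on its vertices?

No

G has two connected components, {2, 3, 4, 5} and {1, 6, 7}; each is 2-regular, so G = C_4 ⊔ C_3. The orbit of 1 under Aut(G) is {1, 6, 7}, which does not contain 2, so G is not vertex-transitive.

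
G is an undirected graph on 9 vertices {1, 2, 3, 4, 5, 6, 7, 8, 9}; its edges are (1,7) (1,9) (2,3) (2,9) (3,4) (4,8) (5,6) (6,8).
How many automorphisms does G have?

2

The degree sequence is [2, 2, 2, 2, 1, 2, 1, 2, 2]; the two degree-1 vertices 5 and 7 are the ends of a path, so G = P_9. The only nontrivial automorphism of a path is the end-to-end reflection, so Aut(G) ≅ Z_2.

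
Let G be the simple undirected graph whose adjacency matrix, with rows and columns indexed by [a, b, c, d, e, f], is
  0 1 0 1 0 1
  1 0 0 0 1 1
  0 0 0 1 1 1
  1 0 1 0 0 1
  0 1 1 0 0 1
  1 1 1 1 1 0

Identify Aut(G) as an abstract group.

Vertex f is the unique vertex of degree 5; the remaining 5 vertices each have degree 3 and induce a cycle, so G is the wheel on 6 vertices with hub f. Every automorphism fixes the hub and acts on the rim 5-cycle, so Aut(G) ≅ Aut(C_5) = D_5 of order 10.

D_5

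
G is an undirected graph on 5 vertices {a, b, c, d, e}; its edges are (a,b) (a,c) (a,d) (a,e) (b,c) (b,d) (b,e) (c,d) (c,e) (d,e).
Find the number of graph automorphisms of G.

120

Every vertex has degree 4, so G is the complete graph K_5. Any permutation of the 5 vertices preserves K_5, so Aut(K_5) = S_5 of order 5! = 120.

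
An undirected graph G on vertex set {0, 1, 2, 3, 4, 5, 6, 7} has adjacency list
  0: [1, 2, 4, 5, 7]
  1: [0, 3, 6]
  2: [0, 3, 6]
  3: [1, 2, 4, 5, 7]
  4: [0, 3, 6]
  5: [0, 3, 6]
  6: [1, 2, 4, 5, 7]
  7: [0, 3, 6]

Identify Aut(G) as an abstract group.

The vertices split by degree into {0, 3, 6} (degree 5) and {1, 2, 4, 5, 7} (degree 3); every edge runs between the two parts, so G is the complete bipartite graph K_{3,5}. The parts have unequal sizes, so no automorphism swaps them; each part is permuted independently, giving S_3 × S_5 of order 3!·5! = 720.

S_3 × S_5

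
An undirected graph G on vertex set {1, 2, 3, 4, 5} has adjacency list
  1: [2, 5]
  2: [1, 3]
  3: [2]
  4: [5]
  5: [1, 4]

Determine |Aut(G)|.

2

The degree sequence is [2, 2, 1, 1, 2]; the two degree-1 vertices 3 and 4 are the ends of a path, so G = P_5. The only nontrivial automorphism of a path is the end-to-end reflection, so Aut(G) ≅ Z_2.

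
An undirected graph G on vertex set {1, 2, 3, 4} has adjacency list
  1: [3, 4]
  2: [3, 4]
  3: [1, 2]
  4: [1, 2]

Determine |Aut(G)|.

8

G is 2-regular and connected on 4 vertices, i.e. the cycle C_4. The automorphisms of the 4-cycle are exactly the symmetries of a regular 4-gon: the dihedral group D_4, |D_4| = 8.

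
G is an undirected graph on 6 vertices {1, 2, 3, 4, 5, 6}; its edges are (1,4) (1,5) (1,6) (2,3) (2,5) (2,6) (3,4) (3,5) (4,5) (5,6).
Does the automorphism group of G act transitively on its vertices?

Vertex 5 is the only vertex of degree 5, so every automorphism fixes it; G is not vertex-transitive.

No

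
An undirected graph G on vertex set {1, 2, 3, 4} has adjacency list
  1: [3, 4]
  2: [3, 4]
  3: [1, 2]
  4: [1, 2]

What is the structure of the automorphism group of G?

G is 2-regular and bipartite on 2^2 = 4 vertices with girth 4; it is the hypercube graph Q_2. Aut(Q_2) consists of the signed permutations of the 2 coordinate axes: 2! permutations times 2^2 sign flips, so |Aut| = 2^2·2! = 8.

D_4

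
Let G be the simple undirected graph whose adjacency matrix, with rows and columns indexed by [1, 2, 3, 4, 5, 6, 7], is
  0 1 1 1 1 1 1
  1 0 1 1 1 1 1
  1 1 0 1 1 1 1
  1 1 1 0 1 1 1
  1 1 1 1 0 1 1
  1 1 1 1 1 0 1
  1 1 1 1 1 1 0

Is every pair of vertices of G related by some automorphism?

Every vertex has degree 6, so G is the complete graph K_7. Any permutation of the 7 vertices preserves K_7, so Aut(K_7) = S_7 of order 7! = 5040. Under this action every vertex can be carried to every other, so G is vertex-transitive.

Yes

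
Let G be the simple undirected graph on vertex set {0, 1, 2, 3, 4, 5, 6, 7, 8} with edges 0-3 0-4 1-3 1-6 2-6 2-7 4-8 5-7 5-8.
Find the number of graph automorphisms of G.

18

Every vertex has degree 2 and the graph is connected, so G is the 9-cycle C_9. The automorphisms of the 9-cycle are exactly the symmetries of a regular 9-gon: the dihedral group D_9, |D_9| = 18.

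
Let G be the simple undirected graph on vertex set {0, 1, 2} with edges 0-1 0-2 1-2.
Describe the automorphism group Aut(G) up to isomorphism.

the symmetric group on 3 letters

All 3 vertices are pairwise adjacent: G = K_3. Any permutation of the 3 vertices preserves K_3, so Aut(K_3) = S_3 of order 3! = 6.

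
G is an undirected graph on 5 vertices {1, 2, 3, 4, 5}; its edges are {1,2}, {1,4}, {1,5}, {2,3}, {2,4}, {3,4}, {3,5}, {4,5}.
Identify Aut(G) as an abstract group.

Vertex 4 is the unique vertex of degree 4; the remaining 4 vertices each have degree 3 and induce a cycle, so G is the wheel on 5 vertices with hub 4. With the hub fixed, the remaining symmetry is that of the rim cycle C_4, giving the dihedral group D_4.

the dihedral group of order 8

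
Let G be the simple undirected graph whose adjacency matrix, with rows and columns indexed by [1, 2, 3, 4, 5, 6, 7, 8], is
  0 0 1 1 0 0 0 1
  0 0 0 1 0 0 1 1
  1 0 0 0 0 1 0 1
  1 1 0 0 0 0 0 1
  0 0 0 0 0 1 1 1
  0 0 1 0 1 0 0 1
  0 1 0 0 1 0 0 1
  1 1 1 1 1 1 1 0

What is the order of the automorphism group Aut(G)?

Vertex 8 is the unique vertex of degree 7; the remaining 7 vertices each have degree 3 and induce a cycle, so G is the wheel on 8 vertices with hub 8. With the hub fixed, the remaining symmetry is that of the rim cycle C_7, giving the dihedral group D_7.

14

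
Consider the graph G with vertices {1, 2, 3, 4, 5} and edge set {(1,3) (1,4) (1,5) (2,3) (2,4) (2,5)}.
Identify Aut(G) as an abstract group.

The vertices split by degree into {1, 2} (degree 3) and {3, 4, 5} (degree 2); every edge runs between the two parts, so G is the complete bipartite graph K_{2,3}. Automorphisms preserve the bipartition setwise (since the parts differ in size) and act as S_2 × S_3 within it; |Aut| = 12.

S_2 × S_3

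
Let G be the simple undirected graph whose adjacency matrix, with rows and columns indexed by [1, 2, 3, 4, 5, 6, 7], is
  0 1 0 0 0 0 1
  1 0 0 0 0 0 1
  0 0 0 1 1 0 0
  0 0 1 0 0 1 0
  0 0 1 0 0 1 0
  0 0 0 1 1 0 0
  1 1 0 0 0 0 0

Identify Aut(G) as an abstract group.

D_4 × D_3

G has two connected components, {3, 4, 5, 6} and {1, 2, 7}; each is 2-regular, so G = C_4 ⊔ C_3. The components are non-isomorphic (different sizes), so Aut(G) = Aut(C_4) × Aut(C_3) = D_4 × D_3 of order 8·6 = 48.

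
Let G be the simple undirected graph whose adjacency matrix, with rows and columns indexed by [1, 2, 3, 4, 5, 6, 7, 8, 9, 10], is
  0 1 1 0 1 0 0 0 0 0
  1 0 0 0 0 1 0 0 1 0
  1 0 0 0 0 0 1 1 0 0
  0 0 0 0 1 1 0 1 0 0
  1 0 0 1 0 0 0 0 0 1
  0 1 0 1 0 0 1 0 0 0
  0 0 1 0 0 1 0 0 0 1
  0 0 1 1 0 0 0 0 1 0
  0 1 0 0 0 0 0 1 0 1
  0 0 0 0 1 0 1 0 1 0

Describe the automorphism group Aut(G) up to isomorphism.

G is 3-regular on 10 vertices with no triangles and no 4-cycles (girth 5): this is the Petersen graph. Viewing the Petersen graph as the Kneser graph K(5,2) — vertices are 2-subsets of {1,…,5}, edges join disjoint pairs — its automorphisms are exactly the permutations of the 5-element set, so Aut ≅ S_5 of order 120.

S_5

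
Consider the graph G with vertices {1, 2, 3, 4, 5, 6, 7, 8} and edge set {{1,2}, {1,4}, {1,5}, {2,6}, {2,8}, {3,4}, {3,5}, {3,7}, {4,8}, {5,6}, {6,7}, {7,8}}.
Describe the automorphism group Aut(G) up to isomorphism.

G is 3-regular and bipartite on 2^3 = 8 vertices with girth 4; it is the hypercube graph Q_3. Aut(Q_3) consists of the signed permutations of the 3 coordinate axes: 3! permutations times 2^3 sign flips, so |Aut| = 2^3·3! = 48.

the hyperoctahedral group B_3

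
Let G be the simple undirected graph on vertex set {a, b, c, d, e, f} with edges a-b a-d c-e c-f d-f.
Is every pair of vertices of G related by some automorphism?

Automorphisms preserve degree, but G has vertices of degree 1 and vertices of degree 2; no automorphism maps one to the other, so G is not vertex-transitive.

No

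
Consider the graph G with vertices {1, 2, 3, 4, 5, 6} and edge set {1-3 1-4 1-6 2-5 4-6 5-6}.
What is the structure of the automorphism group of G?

1

Degrees alone do not determine every vertex (e.g. 1 and 6 both have degree 3), but their neighbour-degree multisets differ: N(1) has degrees [1, 2, 3] while N(6) has degrees [2, 2, 3]. Repeating this refinement separates all vertices, so the only automorphism is the identity.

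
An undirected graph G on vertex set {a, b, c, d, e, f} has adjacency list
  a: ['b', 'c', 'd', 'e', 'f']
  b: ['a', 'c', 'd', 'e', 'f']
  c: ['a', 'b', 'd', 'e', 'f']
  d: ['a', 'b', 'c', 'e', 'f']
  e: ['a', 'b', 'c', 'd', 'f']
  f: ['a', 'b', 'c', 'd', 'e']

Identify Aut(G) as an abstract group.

Every vertex has degree 5, so G is the complete graph K_6. Every bijection on the vertex set is an automorphism of K_6; hence Aut(K_6) ≅ S_6, order 720.

S_6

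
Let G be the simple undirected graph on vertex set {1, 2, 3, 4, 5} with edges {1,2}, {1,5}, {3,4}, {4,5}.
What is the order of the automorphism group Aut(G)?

The degree sequence is [2, 1, 1, 2, 2]; the two degree-1 vertices 2 and 3 are the ends of a path, so G = P_5. The only nontrivial automorphism of a path is the end-to-end reflection, so Aut(G) ≅ Z_2.

2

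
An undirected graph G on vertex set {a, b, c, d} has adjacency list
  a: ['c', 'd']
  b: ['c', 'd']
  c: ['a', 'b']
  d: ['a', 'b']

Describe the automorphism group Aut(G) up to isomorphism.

the hyperoctahedral group B_2

G is 2-regular and bipartite on 2^2 = 4 vertices with girth 4; it is the hypercube graph Q_2. Aut(Q_2) consists of the signed permutations of the 2 coordinate axes: 2! permutations times 2^2 sign flips, so |Aut| = 2^2·2! = 8.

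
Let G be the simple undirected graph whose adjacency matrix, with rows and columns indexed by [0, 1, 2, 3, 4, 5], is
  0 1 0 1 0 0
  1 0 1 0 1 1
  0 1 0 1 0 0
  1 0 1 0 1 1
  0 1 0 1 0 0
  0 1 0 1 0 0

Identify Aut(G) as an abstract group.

The vertices split by degree into {1, 3} (degree 4) and {0, 2, 4, 5} (degree 2); every edge runs between the two parts, so G is the complete bipartite graph K_{2,4}. Automorphisms preserve the bipartition setwise (since the parts differ in size) and act as S_2 × S_4 within it; |Aut| = 48.

S_2 × S_4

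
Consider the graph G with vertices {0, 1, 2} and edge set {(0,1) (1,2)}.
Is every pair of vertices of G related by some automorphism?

Vertex 1 is the only vertex of degree 2, so every automorphism fixes it; G is not vertex-transitive.

No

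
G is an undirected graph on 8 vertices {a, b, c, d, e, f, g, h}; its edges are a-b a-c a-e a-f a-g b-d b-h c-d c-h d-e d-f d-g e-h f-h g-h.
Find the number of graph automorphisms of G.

The vertices split by degree into {a, d, h} (degree 5) and {b, c, e, f, g} (degree 3); every edge runs between the two parts, so G is the complete bipartite graph K_{3,5}. Automorphisms preserve the bipartition setwise (since the parts differ in size) and act as S_5 × S_3 within it; |Aut| = 720.

720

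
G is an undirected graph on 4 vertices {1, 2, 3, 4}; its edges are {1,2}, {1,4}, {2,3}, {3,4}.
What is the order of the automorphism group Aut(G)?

8

G is 2-regular and bipartite with parts {2, 4} and {1, 3} (each part is independent and every cross-pair is an edge), so G = K_{2,2}. Each part can be permuted independently (S_2 × S_2) and the two equal-size parts can also be swapped, giving (S_2 × S_2) ⋊ Z_2 of order 2·(2!)² = 8.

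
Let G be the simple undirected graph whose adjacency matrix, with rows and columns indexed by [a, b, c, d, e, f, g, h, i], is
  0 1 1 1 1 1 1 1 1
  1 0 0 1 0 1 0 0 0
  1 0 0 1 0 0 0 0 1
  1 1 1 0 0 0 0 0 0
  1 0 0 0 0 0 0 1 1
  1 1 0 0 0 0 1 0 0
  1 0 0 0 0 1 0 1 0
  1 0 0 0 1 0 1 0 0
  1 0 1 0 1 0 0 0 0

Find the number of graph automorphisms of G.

16

Vertex a is the unique vertex of degree 8; the remaining 8 vertices each have degree 3 and induce a cycle, so G is the wheel on 9 vertices with hub a. Every automorphism fixes the hub and acts on the rim 8-cycle, so Aut(G) ≅ Aut(C_8) = D_8 of order 16.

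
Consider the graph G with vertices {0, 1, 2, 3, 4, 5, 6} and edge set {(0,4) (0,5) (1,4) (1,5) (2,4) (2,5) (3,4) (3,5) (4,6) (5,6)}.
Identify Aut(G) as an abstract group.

S_5 × S_2

The vertices split by degree into {4, 5} (degree 5) and {0, 1, 2, 3, 6} (degree 2); every edge runs between the two parts, so G is the complete bipartite graph K_{2,5}. Automorphisms preserve the bipartition setwise (since the parts differ in size) and act as S_5 × S_2 within it; |Aut| = 240.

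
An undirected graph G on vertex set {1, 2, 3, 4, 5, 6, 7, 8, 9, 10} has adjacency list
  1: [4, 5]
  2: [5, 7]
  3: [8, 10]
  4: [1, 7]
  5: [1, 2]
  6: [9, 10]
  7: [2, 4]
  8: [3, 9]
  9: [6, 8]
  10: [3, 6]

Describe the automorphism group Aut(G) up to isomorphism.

D_5 ≀ Z_2

G has two connected components, {3, 6, 8, 9, 10} and {1, 2, 4, 5, 7}; each is 2-regular, so G = C_5 ⊔ C_5. With two isomorphic components, Aut(G) = Aut(C_5) ≀ S_2 = (D_5 × D_5) ⋊ Z_2: permute each cycle by D_5, then optionally swap the two cycles. Order 2·(2·5)² = 200.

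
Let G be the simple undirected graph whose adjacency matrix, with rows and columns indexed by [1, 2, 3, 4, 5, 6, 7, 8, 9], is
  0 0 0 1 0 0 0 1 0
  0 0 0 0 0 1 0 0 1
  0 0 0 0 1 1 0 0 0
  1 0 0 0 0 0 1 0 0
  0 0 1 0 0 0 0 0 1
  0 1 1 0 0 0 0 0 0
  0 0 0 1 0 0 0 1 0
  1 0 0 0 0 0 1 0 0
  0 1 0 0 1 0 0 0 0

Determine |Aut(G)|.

80

G has two connected components, {2, 3, 5, 6, 9} and {1, 4, 7, 8}; each is 2-regular, so G = C_5 ⊔ C_4. No automorphism exchanges components of different sizes, hence Aut(G) is the direct product D_5 × D_4, order 80.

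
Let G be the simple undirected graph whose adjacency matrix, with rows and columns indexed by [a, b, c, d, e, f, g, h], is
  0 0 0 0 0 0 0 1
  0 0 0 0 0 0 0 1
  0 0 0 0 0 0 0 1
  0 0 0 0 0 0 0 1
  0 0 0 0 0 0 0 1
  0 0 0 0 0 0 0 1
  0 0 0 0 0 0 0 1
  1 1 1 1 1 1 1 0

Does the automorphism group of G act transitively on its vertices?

Vertex h is the only vertex of degree 7, so every automorphism fixes it; G is not vertex-transitive.

No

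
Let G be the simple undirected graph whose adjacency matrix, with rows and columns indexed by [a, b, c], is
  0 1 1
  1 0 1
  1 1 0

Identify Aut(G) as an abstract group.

the symmetric group on 3 letters

Every vertex has degree 2, so G is the complete graph K_3. Any permutation of the 3 vertices preserves K_3, so Aut(K_3) = S_3 of order 3! = 6.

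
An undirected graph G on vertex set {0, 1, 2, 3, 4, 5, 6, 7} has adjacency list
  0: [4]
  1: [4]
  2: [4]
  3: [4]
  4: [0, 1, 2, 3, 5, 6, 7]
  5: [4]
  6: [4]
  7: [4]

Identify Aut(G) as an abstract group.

the symmetric group on 7 letters

Vertex 4 has degree 7 and every other vertex has degree 1, so G is the star K_{1,7} with centre 4. Any automorphism fixes the centre and permutes the 7 leaves freely, so Aut(G) ≅ S_7 of order 7! = 5040.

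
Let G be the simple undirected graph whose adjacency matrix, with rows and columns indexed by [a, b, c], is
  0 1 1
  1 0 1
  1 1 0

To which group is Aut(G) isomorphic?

S_3

Every vertex has degree 2, so G is the complete graph K_3. Every bijection on the vertex set is an automorphism of K_3; hence Aut(K_3) ≅ S_3, order 6.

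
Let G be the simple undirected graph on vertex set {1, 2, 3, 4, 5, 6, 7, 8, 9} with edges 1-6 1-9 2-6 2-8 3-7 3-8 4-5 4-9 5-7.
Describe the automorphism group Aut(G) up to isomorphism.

the dihedral group of order 18

G is 2-regular and connected on 9 vertices, i.e. the cycle C_9. C_9 has 9 rotations and 9 reflections, so Aut(C_9) ≅ D_9 of order 18.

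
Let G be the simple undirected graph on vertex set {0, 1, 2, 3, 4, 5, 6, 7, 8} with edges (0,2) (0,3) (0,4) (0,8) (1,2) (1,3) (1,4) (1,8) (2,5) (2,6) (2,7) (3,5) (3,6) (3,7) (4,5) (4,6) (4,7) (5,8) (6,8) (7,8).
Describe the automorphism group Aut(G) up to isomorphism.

S_5 × S_4

The vertices split by degree into {2, 3, 4, 8} (degree 5) and {0, 1, 5, 6, 7} (degree 4); every edge runs between the two parts, so G is the complete bipartite graph K_{4,5}. Automorphisms preserve the bipartition setwise (since the parts differ in size) and act as S_5 × S_4 within it; |Aut| = 2880.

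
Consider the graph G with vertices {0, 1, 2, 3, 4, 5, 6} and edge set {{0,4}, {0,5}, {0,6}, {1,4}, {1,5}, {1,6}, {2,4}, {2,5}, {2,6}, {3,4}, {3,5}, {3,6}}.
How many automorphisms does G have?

144

The vertices split by degree into {4, 5, 6} (degree 4) and {0, 1, 2, 3} (degree 3); every edge runs between the two parts, so G is the complete bipartite graph K_{3,4}. Automorphisms preserve the bipartition setwise (since the parts differ in size) and act as S_3 × S_4 within it; |Aut| = 144.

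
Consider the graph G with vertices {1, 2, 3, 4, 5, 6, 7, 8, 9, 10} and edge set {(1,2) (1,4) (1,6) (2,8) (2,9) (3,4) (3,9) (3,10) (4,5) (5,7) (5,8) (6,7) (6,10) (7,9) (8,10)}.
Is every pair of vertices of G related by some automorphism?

G is 3-regular on 10 vertices with no triangles and no 4-cycles (girth 5): this is the Petersen graph. Viewing the Petersen graph as the Kneser graph K(5,2) — vertices are 2-subsets of {1,…,5}, edges join disjoint pairs — its automorphisms are exactly the permutations of the 5-element set, so Aut ≅ S_5 of order 120. Under this action every vertex can be carried to every other, so G is vertex-transitive.

Yes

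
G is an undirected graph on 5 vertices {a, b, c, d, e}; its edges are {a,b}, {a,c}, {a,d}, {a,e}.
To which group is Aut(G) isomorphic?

S_4

Vertex a has degree 4 and every other vertex has degree 1, so G is the star K_{1,4} with centre a. The 4 leaves are pairwise interchangeable while the centre is fixed, giving Aut(G) = S_4.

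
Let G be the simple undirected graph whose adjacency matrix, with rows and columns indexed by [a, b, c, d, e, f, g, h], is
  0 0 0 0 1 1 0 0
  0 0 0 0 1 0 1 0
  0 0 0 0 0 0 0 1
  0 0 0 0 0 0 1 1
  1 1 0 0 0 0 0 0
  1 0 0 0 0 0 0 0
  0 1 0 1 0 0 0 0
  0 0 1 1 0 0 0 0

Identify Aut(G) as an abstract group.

The degree sequence is [2, 2, 1, 2, 2, 1, 2, 2]; the two degree-1 vertices c and f are the ends of a path, so G = P_8. The only nontrivial automorphism of a path is the end-to-end reflection, so Aut(G) ≅ Z_2.

the cyclic group of order 2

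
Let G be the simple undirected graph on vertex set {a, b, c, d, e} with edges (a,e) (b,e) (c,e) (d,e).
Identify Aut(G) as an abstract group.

Vertex e has degree 4 and every other vertex has degree 1, so G is the star K_{1,4} with centre e. Any automorphism fixes the centre and permutes the 4 leaves freely, so Aut(G) ≅ S_4 of order 4! = 24.

the symmetric group on 4 letters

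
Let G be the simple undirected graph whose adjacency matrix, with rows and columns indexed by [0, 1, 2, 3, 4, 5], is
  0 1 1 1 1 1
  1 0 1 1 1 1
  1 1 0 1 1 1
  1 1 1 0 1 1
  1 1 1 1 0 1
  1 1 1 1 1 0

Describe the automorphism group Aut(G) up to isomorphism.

All 6 vertices are pairwise adjacent: G = K_6. Every bijection on the vertex set is an automorphism of K_6; hence Aut(K_6) ≅ S_6, order 720.

the symmetric group on 6 letters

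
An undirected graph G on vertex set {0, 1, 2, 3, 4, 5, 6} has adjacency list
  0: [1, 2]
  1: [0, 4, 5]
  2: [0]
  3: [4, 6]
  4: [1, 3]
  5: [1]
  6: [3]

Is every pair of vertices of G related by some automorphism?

Vertex 1 is the only vertex of degree 3, so every automorphism fixes it; G is not vertex-transitive.

No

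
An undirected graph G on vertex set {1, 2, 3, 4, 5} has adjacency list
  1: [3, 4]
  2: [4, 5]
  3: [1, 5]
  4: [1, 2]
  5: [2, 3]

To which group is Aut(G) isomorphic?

Every vertex has degree 2 and the graph is connected, so G is the 5-cycle C_5. C_5 has 5 rotations and 5 reflections, so Aut(C_5) ≅ D_5 of order 10.

the dihedral group of order 10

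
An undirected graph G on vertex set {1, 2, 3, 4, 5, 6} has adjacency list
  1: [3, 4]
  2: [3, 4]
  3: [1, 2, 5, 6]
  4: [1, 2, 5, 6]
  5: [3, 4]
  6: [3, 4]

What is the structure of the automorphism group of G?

S_4 × S_2

The vertices split by degree into {3, 4} (degree 4) and {1, 2, 5, 6} (degree 2); every edge runs between the two parts, so G is the complete bipartite graph K_{2,4}. Automorphisms preserve the bipartition setwise (since the parts differ in size) and act as S_4 × S_2 within it; |Aut| = 48.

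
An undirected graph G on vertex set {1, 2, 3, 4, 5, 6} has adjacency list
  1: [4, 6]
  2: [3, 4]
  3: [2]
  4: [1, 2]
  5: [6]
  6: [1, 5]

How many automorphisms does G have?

2

The degree sequence is [2, 2, 1, 2, 1, 2]; the two degree-1 vertices 3 and 5 are the ends of a path, so G = P_6. A path has exactly one nontrivial symmetry — reversal — giving Aut(G) of order 2.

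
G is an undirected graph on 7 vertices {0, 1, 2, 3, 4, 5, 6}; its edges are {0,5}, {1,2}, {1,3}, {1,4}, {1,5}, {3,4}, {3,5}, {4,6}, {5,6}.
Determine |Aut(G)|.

1

The degree sequence is [1, 4, 1, 3, 3, 4, 2]. Checking the degree-preserving permutations of the vertex set shows that none except the identity preserves every edge, so Aut(G) is trivial.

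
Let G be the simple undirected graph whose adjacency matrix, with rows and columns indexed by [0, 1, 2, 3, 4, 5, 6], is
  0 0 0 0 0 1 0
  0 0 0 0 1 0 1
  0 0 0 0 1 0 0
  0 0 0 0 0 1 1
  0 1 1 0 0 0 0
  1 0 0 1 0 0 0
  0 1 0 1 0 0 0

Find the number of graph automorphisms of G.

The degree sequence is [1, 2, 1, 2, 2, 2, 2]; the two degree-1 vertices 0 and 2 are the ends of a path, so G = P_7. The only nontrivial automorphism of a path is the end-to-end reflection, so Aut(G) ≅ Z_2.

2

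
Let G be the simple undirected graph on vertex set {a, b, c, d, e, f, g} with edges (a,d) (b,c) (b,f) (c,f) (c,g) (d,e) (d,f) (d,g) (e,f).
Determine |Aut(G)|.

The degree sequence is [1, 2, 3, 4, 2, 4, 2]. Checking the degree-preserving permutations of the vertex set shows that none except the identity preserves every edge, so Aut(G) is trivial.

1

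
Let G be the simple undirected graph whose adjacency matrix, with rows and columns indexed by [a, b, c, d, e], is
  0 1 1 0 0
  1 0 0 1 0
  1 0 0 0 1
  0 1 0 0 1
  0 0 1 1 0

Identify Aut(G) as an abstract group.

G is 2-regular and connected on 5 vertices, i.e. the cycle C_5. C_5 has 5 rotations and 5 reflections, so Aut(C_5) ≅ D_5 of order 10.

the dihedral group of order 10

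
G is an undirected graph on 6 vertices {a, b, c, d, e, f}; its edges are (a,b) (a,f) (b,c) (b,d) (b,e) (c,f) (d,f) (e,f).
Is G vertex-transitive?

Automorphisms preserve degree, but G has vertices of degree 2 and vertices of degree 4; no automorphism maps one to the other, so G is not vertex-transitive.

No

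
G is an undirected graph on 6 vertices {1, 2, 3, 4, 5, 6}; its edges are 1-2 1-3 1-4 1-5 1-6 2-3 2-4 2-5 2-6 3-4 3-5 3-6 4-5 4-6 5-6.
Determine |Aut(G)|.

Every vertex has degree 5, so G is the complete graph K_6. Any permutation of the 6 vertices preserves K_6, so Aut(K_6) = S_6 of order 6! = 720.

720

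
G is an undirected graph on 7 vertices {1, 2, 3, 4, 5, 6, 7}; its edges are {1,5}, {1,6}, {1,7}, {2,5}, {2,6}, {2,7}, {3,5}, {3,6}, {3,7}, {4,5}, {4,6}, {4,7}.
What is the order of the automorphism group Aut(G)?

144

The vertices split by degree into {5, 6, 7} (degree 4) and {1, 2, 3, 4} (degree 3); every edge runs between the two parts, so G is the complete bipartite graph K_{3,4}. The parts have unequal sizes, so no automorphism swaps them; each part is permuted independently, giving S_3 × S_4 of order 3!·4! = 144.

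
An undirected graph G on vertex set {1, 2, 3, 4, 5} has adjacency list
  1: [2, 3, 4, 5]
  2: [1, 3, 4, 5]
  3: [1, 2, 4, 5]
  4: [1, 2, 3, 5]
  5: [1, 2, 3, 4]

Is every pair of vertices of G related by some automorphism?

Every vertex has degree 4, so G is the complete graph K_5. Every bijection on the vertex set is an automorphism of K_5; hence Aut(K_5) ≅ S_5, order 120. Under this action every vertex can be carried to every other, so G is vertex-transitive.

Yes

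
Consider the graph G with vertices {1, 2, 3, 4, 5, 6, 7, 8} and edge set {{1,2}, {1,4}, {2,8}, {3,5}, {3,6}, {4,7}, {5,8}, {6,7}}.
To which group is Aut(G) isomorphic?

G is 2-regular and connected on 8 vertices, i.e. the cycle C_8. C_8 has 8 rotations and 8 reflections, so Aut(C_8) ≅ D_8 of order 16.

D_8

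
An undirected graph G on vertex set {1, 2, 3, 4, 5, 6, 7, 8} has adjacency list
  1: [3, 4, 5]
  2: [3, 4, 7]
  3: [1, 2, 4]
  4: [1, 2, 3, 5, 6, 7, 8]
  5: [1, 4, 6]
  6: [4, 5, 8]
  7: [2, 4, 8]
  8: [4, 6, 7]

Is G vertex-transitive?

No

Vertex 4 is the only vertex of degree 7, so every automorphism fixes it; G is not vertex-transitive.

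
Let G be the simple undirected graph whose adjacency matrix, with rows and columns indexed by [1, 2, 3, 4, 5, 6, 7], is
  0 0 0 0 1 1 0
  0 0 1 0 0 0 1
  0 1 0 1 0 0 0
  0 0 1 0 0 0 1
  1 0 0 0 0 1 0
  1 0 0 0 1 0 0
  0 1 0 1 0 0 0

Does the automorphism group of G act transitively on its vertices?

No

G has two connected components, {2, 3, 4, 7} and {1, 5, 6}; each is 2-regular, so G = C_4 ⊔ C_3. The orbit of 1 under Aut(G) is {1, 5, 6}, which does not contain 2, so G is not vertex-transitive.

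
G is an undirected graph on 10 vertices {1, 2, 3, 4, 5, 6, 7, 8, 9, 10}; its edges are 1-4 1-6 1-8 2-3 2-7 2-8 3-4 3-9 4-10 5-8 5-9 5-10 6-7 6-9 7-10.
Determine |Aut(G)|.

120

G is 3-regular on 10 vertices with no triangles and no 4-cycles (girth 5): this is the Petersen graph. Viewing the Petersen graph as the Kneser graph K(5,2) — vertices are 2-subsets of {1,…,5}, edges join disjoint pairs — its automorphisms are exactly the permutations of the 5-element set, so Aut ≅ S_5 of order 120.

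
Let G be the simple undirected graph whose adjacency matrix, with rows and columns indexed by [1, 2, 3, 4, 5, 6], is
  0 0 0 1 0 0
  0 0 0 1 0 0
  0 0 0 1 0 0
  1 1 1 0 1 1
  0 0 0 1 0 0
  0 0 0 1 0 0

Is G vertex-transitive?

Vertex 4 is the only vertex of degree 5, so every automorphism fixes it; G is not vertex-transitive.

No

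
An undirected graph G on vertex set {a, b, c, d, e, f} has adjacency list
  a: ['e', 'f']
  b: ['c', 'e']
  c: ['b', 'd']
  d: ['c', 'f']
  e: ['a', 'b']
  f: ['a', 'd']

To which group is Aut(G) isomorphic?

G is 2-regular and connected on 6 vertices, i.e. the cycle C_6. The automorphisms of the 6-cycle are exactly the symmetries of a regular 6-gon: the dihedral group D_6, |D_6| = 12.

the dihedral group of order 12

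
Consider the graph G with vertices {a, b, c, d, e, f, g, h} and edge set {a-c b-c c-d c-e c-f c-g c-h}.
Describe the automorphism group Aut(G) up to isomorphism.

S_7

Vertex c has degree 7 and every other vertex has degree 1, so G is the star K_{1,7} with centre c. Any automorphism fixes the centre and permutes the 7 leaves freely, so Aut(G) ≅ S_7 of order 7! = 5040.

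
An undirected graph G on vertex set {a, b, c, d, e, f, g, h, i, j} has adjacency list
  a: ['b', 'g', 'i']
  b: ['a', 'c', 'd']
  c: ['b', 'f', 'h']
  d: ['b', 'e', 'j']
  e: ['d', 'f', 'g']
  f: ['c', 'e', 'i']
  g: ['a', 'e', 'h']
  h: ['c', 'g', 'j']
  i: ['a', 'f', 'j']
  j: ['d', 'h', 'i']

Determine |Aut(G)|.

120

G is 3-regular on 10 vertices with no triangles and no 4-cycles (girth 5): this is the Petersen graph. Viewing the Petersen graph as the Kneser graph K(5,2) — vertices are 2-subsets of {1,…,5}, edges join disjoint pairs — its automorphisms are exactly the permutations of the 5-element set, so Aut ≅ S_5 of order 120.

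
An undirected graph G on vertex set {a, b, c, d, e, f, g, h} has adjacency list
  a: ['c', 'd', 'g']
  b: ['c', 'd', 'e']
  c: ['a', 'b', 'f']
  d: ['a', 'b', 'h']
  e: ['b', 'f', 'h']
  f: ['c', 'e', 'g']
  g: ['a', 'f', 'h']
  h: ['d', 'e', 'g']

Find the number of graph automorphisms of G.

48

G is 3-regular and bipartite on 2^3 = 8 vertices with girth 4; it is the hypercube graph Q_3. Aut(Q_3) consists of the signed permutations of the 3 coordinate axes: 3! permutations times 2^3 sign flips, so |Aut| = 2^3·3! = 48.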